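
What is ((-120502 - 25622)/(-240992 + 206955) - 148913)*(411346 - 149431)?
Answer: -1327491467653155/34037 ≈ -3.9001e+10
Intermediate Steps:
((-120502 - 25622)/(-240992 + 206955) - 148913)*(411346 - 149431) = (-146124/(-34037) - 148913)*261915 = (-146124*(-1/34037) - 148913)*261915 = (146124/34037 - 148913)*261915 = -5068405657/34037*261915 = -1327491467653155/34037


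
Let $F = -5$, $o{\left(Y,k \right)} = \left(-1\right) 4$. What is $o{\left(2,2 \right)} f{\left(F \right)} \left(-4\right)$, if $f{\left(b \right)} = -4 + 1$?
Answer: $-48$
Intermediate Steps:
$o{\left(Y,k \right)} = -4$
$f{\left(b \right)} = -3$
$o{\left(2,2 \right)} f{\left(F \right)} \left(-4\right) = \left(-4\right) \left(-3\right) \left(-4\right) = 12 \left(-4\right) = -48$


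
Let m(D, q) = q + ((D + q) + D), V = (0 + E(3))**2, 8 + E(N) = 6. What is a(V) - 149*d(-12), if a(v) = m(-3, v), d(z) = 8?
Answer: -1190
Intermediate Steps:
E(N) = -2 (E(N) = -8 + 6 = -2)
V = 4 (V = (0 - 2)**2 = (-2)**2 = 4)
m(D, q) = 2*D + 2*q (m(D, q) = q + (q + 2*D) = 2*D + 2*q)
a(v) = -6 + 2*v (a(v) = 2*(-3) + 2*v = -6 + 2*v)
a(V) - 149*d(-12) = (-6 + 2*4) - 149*8 = (-6 + 8) - 1192 = 2 - 1192 = -1190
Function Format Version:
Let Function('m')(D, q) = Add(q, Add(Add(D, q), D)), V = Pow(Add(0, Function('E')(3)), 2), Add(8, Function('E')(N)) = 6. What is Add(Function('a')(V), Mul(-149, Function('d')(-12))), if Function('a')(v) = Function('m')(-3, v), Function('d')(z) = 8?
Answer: -1190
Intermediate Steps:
Function('E')(N) = -2 (Function('E')(N) = Add(-8, 6) = -2)
V = 4 (V = Pow(Add(0, -2), 2) = Pow(-2, 2) = 4)
Function('m')(D, q) = Add(Mul(2, D), Mul(2, q)) (Function('m')(D, q) = Add(q, Add(q, Mul(2, D))) = Add(Mul(2, D), Mul(2, q)))
Function('a')(v) = Add(-6, Mul(2, v)) (Function('a')(v) = Add(Mul(2, -3), Mul(2, v)) = Add(-6, Mul(2, v)))
Add(Function('a')(V), Mul(-149, Function('d')(-12))) = Add(Add(-6, Mul(2, 4)), Mul(-149, 8)) = Add(Add(-6, 8), -1192) = Add(2, -1192) = -1190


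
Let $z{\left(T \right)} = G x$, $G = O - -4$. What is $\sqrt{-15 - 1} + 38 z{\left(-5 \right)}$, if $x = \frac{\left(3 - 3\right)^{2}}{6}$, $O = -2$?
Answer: $4 i \approx 4.0 i$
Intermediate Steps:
$G = 2$ ($G = -2 - -4 = -2 + 4 = 2$)
$x = 0$ ($x = 0^{2} \cdot \frac{1}{6} = 0 \cdot \frac{1}{6} = 0$)
$z{\left(T \right)} = 0$ ($z{\left(T \right)} = 2 \cdot 0 = 0$)
$\sqrt{-15 - 1} + 38 z{\left(-5 \right)} = \sqrt{-15 - 1} + 38 \cdot 0 = \sqrt{-16} + 0 = 4 i + 0 = 4 i$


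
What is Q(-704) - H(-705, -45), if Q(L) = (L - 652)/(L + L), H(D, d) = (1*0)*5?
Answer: 339/352 ≈ 0.96307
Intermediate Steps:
H(D, d) = 0 (H(D, d) = 0*5 = 0)
Q(L) = (-652 + L)/(2*L) (Q(L) = (-652 + L)/((2*L)) = (-652 + L)*(1/(2*L)) = (-652 + L)/(2*L))
Q(-704) - H(-705, -45) = (1/2)*(-652 - 704)/(-704) - 1*0 = (1/2)*(-1/704)*(-1356) + 0 = 339/352 + 0 = 339/352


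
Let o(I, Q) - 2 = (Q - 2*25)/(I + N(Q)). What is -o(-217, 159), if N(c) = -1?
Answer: -3/2 ≈ -1.5000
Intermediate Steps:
o(I, Q) = 2 + (-50 + Q)/(-1 + I) (o(I, Q) = 2 + (Q - 2*25)/(I - 1) = 2 + (Q - 50)/(-1 + I) = 2 + (-50 + Q)/(-1 + I))
-o(-217, 159) = -(-52 + 159 + 2*(-217))/(-1 - 217) = -(-52 + 159 - 434)/(-218) = -(-1)*(-327)/218 = -1*3/2 = -3/2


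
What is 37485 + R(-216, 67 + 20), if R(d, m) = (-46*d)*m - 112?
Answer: 901805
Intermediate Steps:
R(d, m) = -112 - 46*d*m (R(d, m) = -46*d*m - 112 = -112 - 46*d*m)
37485 + R(-216, 67 + 20) = 37485 + (-112 - 46*(-216)*(67 + 20)) = 37485 + (-112 - 46*(-216)*87) = 37485 + (-112 + 864432) = 37485 + 864320 = 901805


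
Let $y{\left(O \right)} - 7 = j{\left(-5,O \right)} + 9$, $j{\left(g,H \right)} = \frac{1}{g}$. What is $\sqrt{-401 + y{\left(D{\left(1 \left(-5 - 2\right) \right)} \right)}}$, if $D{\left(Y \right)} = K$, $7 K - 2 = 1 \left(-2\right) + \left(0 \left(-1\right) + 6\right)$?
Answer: $\frac{3 i \sqrt{1070}}{5} \approx 19.627 i$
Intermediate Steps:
$K = \frac{6}{7}$ ($K = \frac{2}{7} + \frac{1 \left(-2\right) + \left(0 \left(-1\right) + 6\right)}{7} = \frac{2}{7} + \frac{-2 + \left(0 + 6\right)}{7} = \frac{2}{7} + \frac{-2 + 6}{7} = \frac{2}{7} + \frac{1}{7} \cdot 4 = \frac{2}{7} + \frac{4}{7} = \frac{6}{7} \approx 0.85714$)
$D{\left(Y \right)} = \frac{6}{7}$
$y{\left(O \right)} = \frac{79}{5}$ ($y{\left(O \right)} = 7 + \left(\frac{1}{-5} + 9\right) = 7 + \left(- \frac{1}{5} + 9\right) = 7 + \frac{44}{5} = \frac{79}{5}$)
$\sqrt{-401 + y{\left(D{\left(1 \left(-5 - 2\right) \right)} \right)}} = \sqrt{-401 + \frac{79}{5}} = \sqrt{- \frac{1926}{5}} = \frac{3 i \sqrt{1070}}{5}$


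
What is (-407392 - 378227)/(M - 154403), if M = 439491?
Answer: -785619/285088 ≈ -2.7557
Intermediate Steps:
(-407392 - 378227)/(M - 154403) = (-407392 - 378227)/(439491 - 154403) = -785619/285088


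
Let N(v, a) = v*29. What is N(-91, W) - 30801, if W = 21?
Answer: -33440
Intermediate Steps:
N(v, a) = 29*v
N(-91, W) - 30801 = 29*(-91) - 30801 = -2639 - 30801 = -33440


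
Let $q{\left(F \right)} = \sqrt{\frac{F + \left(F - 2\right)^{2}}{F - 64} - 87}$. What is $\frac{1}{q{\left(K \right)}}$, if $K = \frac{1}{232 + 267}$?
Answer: $- \frac{i \sqrt{22108822219499595}}{1387388663} \approx - 0.10717 i$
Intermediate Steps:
$K = \frac{1}{499} \approx 0.002004$
$q{\left(F \right)} = \sqrt{-87 + \frac{F + \left(-2 + F\right)^{2}}{-64 + F}}$ ($q{\left(F \right)} = \sqrt{\frac{F + \left(-2 + F\right)^{2}}{-64 + F} - 87} = \sqrt{-87 + \frac{F + \left(-2 + F\right)^{2}}{-64 + F}}$)
$\frac{1}{q{\left(K \right)}} = \frac{1}{\sqrt{\frac{5572 + \left(\frac{1}{499}\right)^{2} - \frac{90}{499}}{-64 + \frac{1}{499}}}} = \frac{1}{\sqrt{\frac{5572 + \frac{1}{249001} - \frac{90}{499}}{- \frac{31935}{499}}}} = \frac{1}{\sqrt{\left(- \frac{499}{31935}\right) \frac{1387388663}{249001}}} = \frac{1}{\sqrt{- \frac{1387388663}{15935565}}} = \frac{1}{\frac{1}{15935565} i \sqrt{22108822219499595}} = - \frac{i \sqrt{22108822219499595}}{1387388663}$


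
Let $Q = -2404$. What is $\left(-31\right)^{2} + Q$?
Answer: $-1443$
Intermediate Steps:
$\left(-31\right)^{2} + Q = \left(-31\right)^{2} - 2404 = 961 - 2404 = -1443$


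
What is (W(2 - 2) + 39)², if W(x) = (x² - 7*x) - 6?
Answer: 1089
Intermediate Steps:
W(x) = -6 + x² - 7*x
(W(2 - 2) + 39)² = ((-6 + (2 - 2)² - 7*(2 - 2)) + 39)² = ((-6 + 0² - 7*0) + 39)² = ((-6 + 0 + 0) + 39)² = (-6 + 39)² = 33² = 1089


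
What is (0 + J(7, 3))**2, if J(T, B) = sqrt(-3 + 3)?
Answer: 0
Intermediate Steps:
J(T, B) = 0 (J(T, B) = sqrt(0) = 0)
(0 + J(7, 3))**2 = (0 + 0)**2 = 0**2 = 0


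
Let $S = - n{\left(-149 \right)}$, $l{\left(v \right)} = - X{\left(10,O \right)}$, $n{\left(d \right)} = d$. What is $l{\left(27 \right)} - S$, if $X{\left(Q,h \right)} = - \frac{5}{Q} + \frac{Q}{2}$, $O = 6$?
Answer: $- \frac{307}{2} \approx -153.5$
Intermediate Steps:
$X{\left(Q,h \right)} = \frac{Q}{2} - \frac{5}{Q}$ ($X{\left(Q,h \right)} = - \frac{5}{Q} + Q \frac{1}{2} = - \frac{5}{Q} + \frac{Q}{2} = \frac{Q}{2} - \frac{5}{Q}$)
$l{\left(v \right)} = - \frac{9}{2}$ ($l{\left(v \right)} = - (\frac{1}{2} \cdot 10 - \frac{5}{10}) = - (5 - \frac{1}{2}) = \left(-1\right) \frac{9}{2} = - \frac{9}{2}$)
$S = 149$ ($S = \left(-1\right) \left(-149\right) = 149$)
$l{\left(27 \right)} - S = - \frac{9}{2} - 149 = - \frac{307}{2}$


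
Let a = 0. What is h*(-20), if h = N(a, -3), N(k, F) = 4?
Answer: -80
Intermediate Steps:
h = 4
h*(-20) = 4*(-20) = -80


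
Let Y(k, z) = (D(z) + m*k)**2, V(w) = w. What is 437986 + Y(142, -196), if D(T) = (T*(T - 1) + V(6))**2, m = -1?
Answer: 2224124172271885510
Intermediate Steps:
D(T) = (6 + T*(-1 + T))**2 (D(T) = (T*(T - 1) + 6)**2 = (T*(-1 + T) + 6)**2 = (6 + T*(-1 + T))**2)
Y(k, z) = ((6 + z**2 - z)**2 - k)**2
437986 + Y(142, -196) = 437986 + ((6 + (-196)**2 - 1*(-196))**2 - 1*142)**2 = 437986 + ((6 + 38416 + 196)**2 - 142)**2 = 437986 + (38618**2 - 142)**2 = 437986 + (1491349924 - 142)**2 = 437986 + 1491349782**2 = 437986 + 2224124172271447524 = 2224124172271885510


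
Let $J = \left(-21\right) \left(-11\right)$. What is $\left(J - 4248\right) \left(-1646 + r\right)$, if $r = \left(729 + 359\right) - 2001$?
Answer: $10279503$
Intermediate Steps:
$r = -913$ ($r = 1088 - 2001 = -913$)
$J = 231$
$\left(J - 4248\right) \left(-1646 + r\right) = \left(231 - 4248\right) \left(-1646 - 913\right) = \left(-4017\right) \left(-2559\right) = 10279503$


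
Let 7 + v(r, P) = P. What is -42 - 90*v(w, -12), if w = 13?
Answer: 1668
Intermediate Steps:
v(r, P) = -7 + P
-42 - 90*v(w, -12) = -42 - 90*(-7 - 12) = -42 - 90*(-19) = -42 + 1710 = 1668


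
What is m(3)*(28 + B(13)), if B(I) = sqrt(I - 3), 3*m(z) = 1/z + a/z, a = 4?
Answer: 140/9 + 5*sqrt(10)/9 ≈ 17.312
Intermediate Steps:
m(z) = 5/(3*z) (m(z) = (1/z + 4/z)/3 = (5/z)/3 = 5/(3*z))
B(I) = sqrt(-3 + I)
m(3)*(28 + B(13)) = ((5/3)/3)*(28 + sqrt(-3 + 13)) = ((5/3)*(1/3))*(28 + sqrt(10)) = 5*(28 + sqrt(10))/9 = 140/9 + 5*sqrt(10)/9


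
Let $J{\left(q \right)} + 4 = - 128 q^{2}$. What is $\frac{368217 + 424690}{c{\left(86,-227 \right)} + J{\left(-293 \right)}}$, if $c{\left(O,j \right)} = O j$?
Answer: $- \frac{792907}{11008198} \approx -0.072029$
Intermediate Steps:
$J{\left(q \right)} = -4 - 128 q^{2}$
$\frac{368217 + 424690}{c{\left(86,-227 \right)} + J{\left(-293 \right)}} = \frac{368217 + 424690}{86 \left(-227\right) - \left(4 + 128 \left(-293\right)^{2}\right)} = \frac{792907}{-19522 - 10988676} = \frac{792907}{-11008198} = 792907 \left(- \frac{1}{11008198}\right) = - \frac{792907}{11008198}$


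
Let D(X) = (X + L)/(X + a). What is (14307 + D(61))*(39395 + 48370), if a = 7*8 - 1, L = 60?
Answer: 145666466745/116 ≈ 1.2557e+9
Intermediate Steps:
a = 55 (a = 56 - 1 = 55)
D(X) = (60 + X)/(55 + X) (D(X) = (X + 60)/(X + 55) = (60 + X)/(55 + X))
(14307 + D(61))*(39395 + 48370) = (14307 + (60 + 61)/(55 + 61))*(39395 + 48370) = (14307 + 121/116)*87765 = (1659733/116)*87765 = 145666466745/116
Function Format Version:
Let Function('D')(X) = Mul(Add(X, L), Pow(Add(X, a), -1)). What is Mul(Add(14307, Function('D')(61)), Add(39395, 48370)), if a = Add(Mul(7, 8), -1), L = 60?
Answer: Rational(145666466745, 116) ≈ 1.2557e+9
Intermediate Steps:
a = 55 (a = Add(56, -1) = 55)
Function('D')(X) = Mul(Pow(Add(55, X), -1), Add(60, X)) (Function('D')(X) = Mul(Add(X, 60), Pow(Add(X, 55), -1)) = Mul(Add(60, X), Pow(Add(55, X), -1)) = Mul(Pow(Add(55, X), -1), Add(60, X)))
Mul(Add(14307, Function('D')(61)), Add(39395, 48370)) = Mul(Add(14307, Mul(Pow(Add(55, 61), -1), Add(60, 61))), Add(39395, 48370)) = Mul(Add(14307, Mul(Pow(116, -1), 121)), 87765) = Mul(Add(14307, Mul(Rational(1, 116), 121)), 87765) = Mul(Add(14307, Rational(121, 116)), 87765) = Mul(Rational(1659733, 116), 87765) = Rational(145666466745, 116)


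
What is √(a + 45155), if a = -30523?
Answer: 2*√3658 ≈ 120.96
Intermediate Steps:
√(a + 45155) = √(-30523 + 45155) = √14632 = 2*√3658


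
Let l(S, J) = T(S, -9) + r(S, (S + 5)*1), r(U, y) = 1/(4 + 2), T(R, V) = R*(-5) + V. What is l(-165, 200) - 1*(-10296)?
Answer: 66673/6 ≈ 11112.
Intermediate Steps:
T(R, V) = V - 5*R (T(R, V) = -5*R + V = V - 5*R)
r(U, y) = ⅙ (r(U, y) = 1/6 = ⅙)
l(S, J) = -53/6 - 5*S (l(S, J) = (-9 - 5*S) + ⅙ = -53/6 - 5*S)
l(-165, 200) - 1*(-10296) = (-53/6 - 5*(-165)) - 1*(-10296) = (-53/6 + 825) + 10296 = 4897/6 + 10296 = 66673/6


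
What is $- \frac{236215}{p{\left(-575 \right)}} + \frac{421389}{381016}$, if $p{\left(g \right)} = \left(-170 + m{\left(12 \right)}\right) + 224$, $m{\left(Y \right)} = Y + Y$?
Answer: $- \frac{44984413049}{14859624} \approx -3027.3$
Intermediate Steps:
$m{\left(Y \right)} = 2 Y$
$p{\left(g \right)} = 78$ ($p{\left(g \right)} = \left(-170 + 2 \cdot 12\right) + 224 = \left(-170 + 24\right) + 224 = -146 + 224 = 78$)
$- \frac{236215}{p{\left(-575 \right)}} + \frac{421389}{381016} = - \frac{236215}{78} + \frac{421389}{381016} = - \frac{44984413049}{14859624}$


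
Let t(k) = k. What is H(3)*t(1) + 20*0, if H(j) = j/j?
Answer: 1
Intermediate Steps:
H(j) = 1
H(3)*t(1) + 20*0 = 1*1 + 20*0 = 1 + 0 = 1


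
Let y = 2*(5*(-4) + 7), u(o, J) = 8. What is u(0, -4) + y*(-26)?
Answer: 684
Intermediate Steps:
y = -26 (y = 2*(-20 + 7) = 2*(-13) = -26)
u(0, -4) + y*(-26) = 8 - 26*(-26) = 8 + 676 = 684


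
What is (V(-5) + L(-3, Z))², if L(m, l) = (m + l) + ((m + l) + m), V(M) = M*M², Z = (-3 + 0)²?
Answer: 13456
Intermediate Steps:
Z = 9 (Z = (-3)² = 9)
V(M) = M³
L(m, l) = 2*l + 3*m (L(m, l) = (l + m) + ((l + m) + m) = (l + m) + (l + 2*m) = 2*l + 3*m)
(V(-5) + L(-3, Z))² = ((-5)³ + (2*9 + 3*(-3)))² = (-125 + (18 - 9))² = (-125 + 9)² = (-116)² = 13456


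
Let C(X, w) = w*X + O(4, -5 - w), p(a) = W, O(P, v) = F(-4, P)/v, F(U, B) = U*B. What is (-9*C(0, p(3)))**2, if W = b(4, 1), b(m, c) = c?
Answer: 576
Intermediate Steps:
F(U, B) = B*U
W = 1
O(P, v) = -4*P/v (O(P, v) = (P*(-4))/v = (-4*P)/v = -4*P/v)
p(a) = 1
C(X, w) = -16/(-5 - w) + X*w (C(X, w) = w*X - 4*4/(-5 - w) = X*w - 16/(-5 - w) = -16/(-5 - w) + X*w)
(-9*C(0, p(3)))**2 = (-9*(16 + 0*1*(5 + 1))/(5 + 1))**2 = (-9*(16 + 0*1*6)/6)**2 = (-3*(16 + 0)/2)**2 = (-3*16/2)**2 = (-9*8/3)**2 = (-24)**2 = 576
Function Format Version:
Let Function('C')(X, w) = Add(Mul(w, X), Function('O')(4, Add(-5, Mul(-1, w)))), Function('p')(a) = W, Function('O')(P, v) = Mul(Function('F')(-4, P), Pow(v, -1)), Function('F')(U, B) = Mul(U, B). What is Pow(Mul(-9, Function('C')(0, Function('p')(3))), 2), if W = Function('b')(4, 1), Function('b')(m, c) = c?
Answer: 576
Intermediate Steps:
Function('F')(U, B) = Mul(B, U)
W = 1
Function('O')(P, v) = Mul(-4, P, Pow(v, -1)) (Function('O')(P, v) = Mul(Mul(P, -4), Pow(v, -1)) = Mul(Mul(-4, P), Pow(v, -1)) = Mul(-4, P, Pow(v, -1)))
Function('p')(a) = 1
Function('C')(X, w) = Add(Mul(-16, Pow(Add(-5, Mul(-1, w)), -1)), Mul(X, w)) (Function('C')(X, w) = Add(Mul(w, X), Mul(-4, 4, Pow(Add(-5, Mul(-1, w)), -1))) = Add(Mul(X, w), Mul(-16, Pow(Add(-5, Mul(-1, w)), -1))) = Add(Mul(-16, Pow(Add(-5, Mul(-1, w)), -1)), Mul(X, w)))
Pow(Mul(-9, Function('C')(0, Function('p')(3))), 2) = Pow(Mul(-9, Mul(Pow(Add(5, 1), -1), Add(16, Mul(0, 1, Add(5, 1))))), 2) = Pow(Mul(-9, Mul(Pow(6, -1), Add(16, Mul(0, 1, 6)))), 2) = Pow(Mul(-9, Mul(Rational(1, 6), Add(16, 0))), 2) = Pow(Mul(-9, Mul(Rational(1, 6), 16)), 2) = Pow(Mul(-9, Rational(8, 3)), 2) = Pow(-24, 2) = 576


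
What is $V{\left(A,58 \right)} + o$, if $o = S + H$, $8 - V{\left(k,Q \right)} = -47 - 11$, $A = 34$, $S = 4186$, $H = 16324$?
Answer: $20576$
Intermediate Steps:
$V{\left(k,Q \right)} = 66$ ($V{\left(k,Q \right)} = 8 - \left(-47 - 11\right) = 8 - -58 = 8 + 58 = 66$)
$o = 20510$ ($o = 4186 + 16324 = 20510$)
$V{\left(A,58 \right)} + o = 66 + 20510 = 20576$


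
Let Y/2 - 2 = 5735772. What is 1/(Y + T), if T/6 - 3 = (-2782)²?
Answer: 1/57908710 ≈ 1.7269e-8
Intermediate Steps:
T = 46437162 (T = 18 + 6*(-2782)² = 18 + 6*7739524 = 18 + 46437144 = 46437162)
Y = 11471548 (Y = 4 + 2*5735772 = 4 + 11471544 = 11471548)
1/(Y + T) = 1/(11471548 + 46437162) = 1/57908710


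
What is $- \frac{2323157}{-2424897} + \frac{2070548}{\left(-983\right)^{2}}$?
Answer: $\frac{7265706687929}{2343151297233} \approx 3.1008$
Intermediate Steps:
$- \frac{2323157}{-2424897} + \frac{2070548}{\left(-983\right)^{2}} = \left(-2323157\right) \left(- \frac{1}{2424897}\right) + \frac{2070548}{966289} = \frac{2323157}{2424897} + 2070548 \cdot \frac{1}{966289} = \frac{2323157}{2424897} + \frac{2070548}{966289} = \frac{7265706687929}{2343151297233}$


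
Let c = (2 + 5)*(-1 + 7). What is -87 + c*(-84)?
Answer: -3615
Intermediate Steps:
c = 42 (c = 7*6 = 42)
-87 + c*(-84) = -87 + 42*(-84) = -87 - 3528 = -3615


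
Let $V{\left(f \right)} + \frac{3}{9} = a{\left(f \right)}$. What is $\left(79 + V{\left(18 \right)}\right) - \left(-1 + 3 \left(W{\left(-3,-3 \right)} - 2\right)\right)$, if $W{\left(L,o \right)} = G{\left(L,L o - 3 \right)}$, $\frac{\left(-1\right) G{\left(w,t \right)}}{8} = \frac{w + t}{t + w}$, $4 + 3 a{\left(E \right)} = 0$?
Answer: $\frac{325}{3} \approx 108.33$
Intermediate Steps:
$a{\left(E \right)} = - \frac{4}{3}$ ($a{\left(E \right)} = - \frac{4}{3} + \frac{1}{3} \cdot 0 = - \frac{4}{3} + 0 = - \frac{4}{3}$)
$V{\left(f \right)} = - \frac{5}{3}$ ($V{\left(f \right)} = - \frac{1}{3} - \frac{4}{3} = - \frac{5}{3}$)
$G{\left(w,t \right)} = -8$ ($G{\left(w,t \right)} = - 8 \frac{w + t}{t + w} = - 8 \frac{t + w}{t + w} = \left(-8\right) 1 = -8$)
$W{\left(L,o \right)} = -8$
$\left(79 + V{\left(18 \right)}\right) - \left(-1 + 3 \left(W{\left(-3,-3 \right)} - 2\right)\right) = \left(79 - \frac{5}{3}\right) - \left(-1 + 3 \left(-8 - 2\right)\right) = \frac{232}{3} + \left(\left(-3\right) \left(-10\right) + 1\right) = \frac{232}{3} + \left(30 + 1\right) = \frac{232}{3} + 31 = \frac{325}{3}$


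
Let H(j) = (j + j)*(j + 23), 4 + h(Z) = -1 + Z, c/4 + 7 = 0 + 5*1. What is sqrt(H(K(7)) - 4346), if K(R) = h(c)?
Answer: 7*I*sqrt(94) ≈ 67.868*I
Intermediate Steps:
c = -8 (c = -28 + 4*(0 + 5*1) = -28 + 4*(0 + 5) = -28 + 4*5 = -28 + 20 = -8)
h(Z) = -5 + Z (h(Z) = -4 + (-1 + Z) = -5 + Z)
K(R) = -13 (K(R) = -5 - 8 = -13)
H(j) = 2*j*(23 + j) (H(j) = (2*j)*(23 + j) = 2*j*(23 + j))
sqrt(H(K(7)) - 4346) = sqrt(2*(-13)*(23 - 13) - 4346) = sqrt(2*(-13)*10 - 4346) = sqrt(-260 - 4346) = sqrt(-4606) = 7*I*sqrt(94)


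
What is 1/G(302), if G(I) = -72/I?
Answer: -151/36 ≈ -4.1944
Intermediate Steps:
1/G(302) = 1/(-72/302) = 1/(-72*1/302) = 1/(-36/151) = -151/36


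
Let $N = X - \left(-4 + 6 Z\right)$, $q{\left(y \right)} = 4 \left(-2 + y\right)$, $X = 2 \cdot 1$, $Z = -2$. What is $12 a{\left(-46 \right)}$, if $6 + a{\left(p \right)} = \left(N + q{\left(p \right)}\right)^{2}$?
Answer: $363240$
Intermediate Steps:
$X = 2$
$q{\left(y \right)} = -8 + 4 y$
$N = 18$ ($N = 2 - \left(-4 + 6 \left(-2\right)\right) = 2 - \left(-4 - 12\right) = 2 - -16 = 2 + 16 = 18$)
$a{\left(p \right)} = -6 + \left(10 + 4 p\right)^{2}$ ($a{\left(p \right)} = -6 + \left(18 + \left(-8 + 4 p\right)\right)^{2} = -6 + \left(10 + 4 p\right)^{2}$)
$12 a{\left(-46 \right)} = 12 \left(94 + 16 \left(-46\right)^{2} + 80 \left(-46\right)\right) = 12 \left(94 + 16 \cdot 2116 - 3680\right) = 12 \left(94 + 33856 - 3680\right) = 12 \cdot 30270 = 363240$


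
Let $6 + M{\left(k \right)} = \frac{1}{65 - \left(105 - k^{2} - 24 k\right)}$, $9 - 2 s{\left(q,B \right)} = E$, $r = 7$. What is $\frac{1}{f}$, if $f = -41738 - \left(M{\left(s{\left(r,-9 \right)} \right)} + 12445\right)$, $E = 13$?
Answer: $- \frac{84}{4550867} \approx -1.8458 \cdot 10^{-5}$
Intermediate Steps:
$s{\left(q,B \right)} = -2$ ($s{\left(q,B \right)} = \frac{9}{2} - \frac{13}{2} = -2$)
$M{\left(k \right)} = -6 + \frac{1}{-40 + k^{2} + 24 k}$ ($M{\left(k \right)} = -6 + \frac{1}{65 - \left(105 - k^{2} - 24 k\right)} = -6 + \frac{1}{65 + \left(-105 + k^{2} + 24 k\right)} = -6 + \frac{1}{-40 + k^{2} + 24 k}$)
$f = - \frac{4550867}{84}$ ($f = -41738 - \left(\frac{241 - -288 - 6 \left(-2\right)^{2}}{-40 + \left(-2\right)^{2} + 24 \left(-2\right)} + 12445\right) = -41738 - \left(\frac{241 + 288 - 24}{-40 + 4 - 48} + 12445\right) = -41738 - \left(\frac{241 + 288 - 24}{-84} + 12445\right) = -41738 - \left(\left(- \frac{1}{84}\right) 505 + 12445\right) = -41738 - \left(- \frac{505}{84} + 12445\right) = -41738 - \frac{1044875}{84} = - \frac{4550867}{84} \approx -54177.0$)
$\frac{1}{f} = \frac{1}{- \frac{4550867}{84}} = - \frac{84}{4550867}$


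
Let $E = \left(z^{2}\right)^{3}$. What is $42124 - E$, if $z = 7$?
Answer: $-75525$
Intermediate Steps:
$E = 117649$ ($E = \left(7^{2}\right)^{3} = 49^{3} = 117649$)
$42124 - E = 42124 - 117649 = -75525$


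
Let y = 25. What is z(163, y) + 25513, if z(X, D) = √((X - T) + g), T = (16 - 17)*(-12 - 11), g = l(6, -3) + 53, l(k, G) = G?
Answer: 25513 + √190 ≈ 25527.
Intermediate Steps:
g = 50 (g = -3 + 53 = 50)
T = 23 (T = -1*(-23) = 23)
z(X, D) = √(27 + X) (z(X, D) = √((X - 1*23) + 50) = √((X - 23) + 50) = √((-23 + X) + 50) = √(27 + X))
z(163, y) + 25513 = √(27 + 163) + 25513 = √190 + 25513 = 25513 + √190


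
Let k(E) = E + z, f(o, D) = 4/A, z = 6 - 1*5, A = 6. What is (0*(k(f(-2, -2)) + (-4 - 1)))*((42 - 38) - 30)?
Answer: 0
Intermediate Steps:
z = 1 (z = 6 - 5 = 1)
f(o, D) = ⅔ (f(o, D) = 4/6 = 4*(⅙) = ⅔)
k(E) = 1 + E (k(E) = E + 1 = 1 + E)
(0*(k(f(-2, -2)) + (-4 - 1)))*((42 - 38) - 30) = (0*((1 + ⅔) + (-4 - 1)))*((42 - 38) - 30) = (0*(5/3 - 5))*(4 - 30) = (0*(-10/3))*(-26) = 0*(-26) = 0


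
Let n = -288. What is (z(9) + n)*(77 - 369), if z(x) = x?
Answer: 81468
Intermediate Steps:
(z(9) + n)*(77 - 369) = (9 - 288)*(77 - 369) = -279*(-292) = 81468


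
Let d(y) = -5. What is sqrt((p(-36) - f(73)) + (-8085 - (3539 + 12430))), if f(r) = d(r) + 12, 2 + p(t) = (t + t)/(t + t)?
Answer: I*sqrt(24062) ≈ 155.12*I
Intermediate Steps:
p(t) = -1 (p(t) = -2 + (t + t)/(t + t) = -2 + (2*t)/((2*t)) = -2 + (2*t)*(1/(2*t)) = -2 + 1 = -1)
f(r) = 7 (f(r) = -5 + 12 = 7)
sqrt((p(-36) - f(73)) + (-8085 - (3539 + 12430))) = sqrt((-1 - 1*7) + (-8085 - (3539 + 12430))) = sqrt((-1 - 7) + (-8085 - 1*15969)) = sqrt(-8 + (-8085 - 15969)) = sqrt(-8 - 24054) = sqrt(-24062) = I*sqrt(24062)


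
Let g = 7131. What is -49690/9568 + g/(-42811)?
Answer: -1097753999/204807824 ≈ -5.3599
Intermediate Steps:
-49690/9568 + g/(-42811) = -49690/9568 + 7131/(-42811) = -49690*1/9568 + 7131*(-1/42811) = -24845/4784 - 7131/42811 = -1097753999/204807824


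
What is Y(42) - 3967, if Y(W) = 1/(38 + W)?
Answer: -317359/80 ≈ -3967.0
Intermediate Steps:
Y(42) - 3967 = 1/(38 + 42) - 3967 = 1/80 - 3967 = -317359/80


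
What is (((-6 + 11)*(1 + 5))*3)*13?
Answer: 1170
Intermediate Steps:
(((-6 + 11)*(1 + 5))*3)*13 = ((5*6)*3)*13 = (30*3)*13 = 90*13 = 1170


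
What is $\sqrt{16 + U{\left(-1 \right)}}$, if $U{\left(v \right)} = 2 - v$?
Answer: $\sqrt{19} \approx 4.3589$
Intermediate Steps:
$\sqrt{16 + U{\left(-1 \right)}} = \sqrt{16 + \left(2 - -1\right)} = \sqrt{16 + \left(2 + 1\right)} = \sqrt{16 + 3} = \sqrt{19}$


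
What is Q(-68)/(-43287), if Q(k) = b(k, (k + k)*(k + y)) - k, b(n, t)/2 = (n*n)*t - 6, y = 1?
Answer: -84267832/43287 ≈ -1946.7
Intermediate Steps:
b(n, t) = -12 + 2*t*n² (b(n, t) = 2*((n*n)*t - 6) = 2*(n²*t - 6) = 2*(t*n² - 6) = 2*(-6 + t*n²) = -12 + 2*t*n²)
Q(k) = -12 - k + 4*k³*(1 + k) (Q(k) = (-12 + 2*((k + k)*(k + 1))*k²) - k = (-12 + 2*((2*k)*(1 + k))*k²) - k = (-12 + 2*(2*k*(1 + k))*k²) - k = (-12 + 4*k³*(1 + k)) - k = -12 - k + 4*k³*(1 + k))
Q(-68)/(-43287) = (-12 - 1*(-68) + 4*(-68)³*(1 - 68))/(-43287) = (-12 + 68 + 4*(-314432)*(-67))*(-1/43287) = (-12 + 68 + 84267776)*(-1/43287) = 84267832*(-1/43287) = -84267832/43287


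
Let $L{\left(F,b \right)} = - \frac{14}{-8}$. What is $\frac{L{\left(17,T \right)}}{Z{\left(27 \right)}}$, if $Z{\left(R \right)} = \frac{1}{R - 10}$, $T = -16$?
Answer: $\frac{119}{4} \approx 29.75$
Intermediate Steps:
$L{\left(F,b \right)} = \frac{7}{4}$ ($L{\left(F,b \right)} = \left(-14\right) \left(- \frac{1}{8}\right) = \frac{7}{4}$)
$Z{\left(R \right)} = \frac{1}{-10 + R}$
$\frac{L{\left(17,T \right)}}{Z{\left(27 \right)}} = \frac{7}{4 \frac{1}{-10 + 27}} = \frac{7}{4 \cdot \frac{1}{17}} = \frac{7 \frac{1}{\frac{1}{17}}}{4} = \frac{7}{4} \cdot 17 = \frac{119}{4}$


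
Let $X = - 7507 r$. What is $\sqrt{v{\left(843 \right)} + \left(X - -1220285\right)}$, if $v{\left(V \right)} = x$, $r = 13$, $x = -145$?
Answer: $\sqrt{1122549} \approx 1059.5$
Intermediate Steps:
$v{\left(V \right)} = -145$
$X = -97591$ ($X = \left(-7507\right) 13 = -97591$)
$\sqrt{v{\left(843 \right)} + \left(X - -1220285\right)} = \sqrt{-145 - -1122694} = \sqrt{-145 + \left(-97591 + 1220285\right)} = \sqrt{-145 + 1122694} = \sqrt{1122549}$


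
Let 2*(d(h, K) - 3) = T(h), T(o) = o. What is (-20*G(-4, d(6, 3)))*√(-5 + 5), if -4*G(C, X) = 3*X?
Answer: 0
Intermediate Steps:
d(h, K) = 3 + h/2
G(C, X) = -3*X/4
(-20*G(-4, d(6, 3)))*√(-5 + 5) = (-(-15)*(3 + (½)*6))*√(-5 + 5) = (-(-15)*(3 + 3))*√0 = -(-15)*6*0 = -20*(-9/2)*0 = 90*0 = 0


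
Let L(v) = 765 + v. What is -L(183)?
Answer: -948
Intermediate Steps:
-L(183) = -(765 + 183) = -1*948 = -948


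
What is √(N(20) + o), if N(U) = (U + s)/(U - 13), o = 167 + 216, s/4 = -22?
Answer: √18291/7 ≈ 19.321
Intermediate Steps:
s = -88 (s = 4*(-22) = -88)
o = 383
N(U) = (-88 + U)/(-13 + U) (N(U) = (U - 88)/(U - 13) = (-88 + U)/(-13 + U))
√(N(20) + o) = √((-88 + 20)/(-13 + 20) + 383) = √(-68/7 + 383) = √(2613/7) = √18291/7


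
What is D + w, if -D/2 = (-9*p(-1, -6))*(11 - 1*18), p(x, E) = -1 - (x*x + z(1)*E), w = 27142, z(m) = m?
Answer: 26638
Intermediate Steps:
p(x, E) = -1 - E - x² (p(x, E) = -1 - (x*x + 1*E) = -1 - (x² + E) = -1 - (E + x²) = -1 + (-E - x²) = -1 - E - x²)
D = -504 (D = -2*(-9*(-1 - 1*(-6) - 1*(-1)²))*(11 - 1*18) = -2*(-9*(-1 + 6 - 1*1))*(11 - 18) = -2*(-9*(-1 + 6 - 1))*(-7) = -2*(-9*4)*(-7) = -(-72)*(-7) = -2*252 = -504)
D + w = -504 + 27142 = 26638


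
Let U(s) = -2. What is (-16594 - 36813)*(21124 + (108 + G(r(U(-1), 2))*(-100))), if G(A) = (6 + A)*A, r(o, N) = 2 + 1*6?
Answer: -535779024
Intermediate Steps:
r(o, N) = 8 (r(o, N) = 2 + 6 = 8)
G(A) = A*(6 + A)
(-16594 - 36813)*(21124 + (108 + G(r(U(-1), 2))*(-100))) = (-16594 - 36813)*(21124 + (108 + (8*(6 + 8))*(-100))) = -53407*(21124 + (108 + (8*14)*(-100))) = -53407*(21124 + (108 + 112*(-100))) = -53407*(21124 + (108 - 11200)) = -53407*(21124 - 11092) = -53407*10032 = -535779024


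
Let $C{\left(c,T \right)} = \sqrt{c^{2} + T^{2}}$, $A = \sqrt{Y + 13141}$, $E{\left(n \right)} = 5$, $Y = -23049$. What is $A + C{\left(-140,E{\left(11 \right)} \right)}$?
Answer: $5 \sqrt{785} + 2 i \sqrt{2477} \approx 140.09 + 99.539 i$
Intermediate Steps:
$A = 2 i \sqrt{2477}$ ($A = \sqrt{-23049 + 13141} = \sqrt{-9908} = 2 i \sqrt{2477} \approx 99.539 i$)
$C{\left(c,T \right)} = \sqrt{T^{2} + c^{2}}$
$A + C{\left(-140,E{\left(11 \right)} \right)} = 2 i \sqrt{2477} + \sqrt{5^{2} + \left(-140\right)^{2}} = 2 i \sqrt{2477} + \sqrt{25 + 19600} = 2 i \sqrt{2477} + \sqrt{19625} = 2 i \sqrt{2477} + 5 \sqrt{785} = 5 \sqrt{785} + 2 i \sqrt{2477}$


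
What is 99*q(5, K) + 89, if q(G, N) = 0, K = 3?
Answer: 89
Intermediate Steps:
99*q(5, K) + 89 = 99*0 + 89 = 0 + 89 = 89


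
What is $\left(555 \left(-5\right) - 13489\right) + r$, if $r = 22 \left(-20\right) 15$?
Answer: $-22864$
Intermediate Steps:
$r = -6600$ ($r = \left(-440\right) 15 = -6600$)
$\left(555 \left(-5\right) - 13489\right) + r = \left(555 \left(-5\right) - 13489\right) - 6600 = \left(-2775 - 13489\right) - 6600 = -16264 - 6600 = -22864$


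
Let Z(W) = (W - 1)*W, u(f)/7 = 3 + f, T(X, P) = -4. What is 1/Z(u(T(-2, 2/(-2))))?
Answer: 1/56 ≈ 0.017857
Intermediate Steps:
u(f) = 21 + 7*f (u(f) = 7*(3 + f) = 21 + 7*f)
Z(W) = W*(-1 + W) (Z(W) = (-1 + W)*W = W*(-1 + W))
1/Z(u(T(-2, 2/(-2)))) = 1/((21 + 7*(-4))*(-1 + (21 + 7*(-4)))) = 1/((21 - 28)*(-1 + (21 - 28))) = 1/(-7*(-1 - 7)) = 1/(-7*(-8)) = 1/56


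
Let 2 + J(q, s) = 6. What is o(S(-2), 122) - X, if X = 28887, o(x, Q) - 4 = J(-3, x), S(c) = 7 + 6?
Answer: -28879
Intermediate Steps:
S(c) = 13
J(q, s) = 4 (J(q, s) = -2 + 6 = 4)
o(x, Q) = 8 (o(x, Q) = 4 + 4 = 8)
o(S(-2), 122) - X = 8 - 1*28887 = 8 - 28887 = -28879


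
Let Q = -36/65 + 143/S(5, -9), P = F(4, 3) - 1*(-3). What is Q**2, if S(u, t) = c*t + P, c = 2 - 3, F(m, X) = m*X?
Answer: 71081761/2433600 ≈ 29.208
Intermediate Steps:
F(m, X) = X*m
c = -1
P = 15 (P = 3*4 - 1*(-3) = 12 + 3 = 15)
S(u, t) = 15 - t (S(u, t) = -t + 15 = 15 - t)
Q = 8431/1560 (Q = -36/65 + 143/(15 - 1*(-9)) = -36*1/65 + 143/(15 + 9) = -36/65 + 143/24 = 8431/1560 ≈ 5.4045)
Q**2 = (8431/1560)**2 = 71081761/2433600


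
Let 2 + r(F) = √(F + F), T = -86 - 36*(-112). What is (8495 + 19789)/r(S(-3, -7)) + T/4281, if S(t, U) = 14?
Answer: 10094263/4281 + 2357*√7 ≈ 8594.0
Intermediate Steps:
T = 3946 (T = -86 + 4032 = 3946)
r(F) = -2 + √2*√F (r(F) = -2 + √(F + F) = -2 + √(2*F) = -2 + √2*√F)
(8495 + 19789)/r(S(-3, -7)) + T/4281 = (8495 + 19789)/(-2 + √2*√14) + 3946/4281 = 28284/(-2 + 2*√7) + 3946*(1/4281) = 28284/(-2 + 2*√7) + 3946/4281 = 3946/4281 + 28284/(-2 + 2*√7)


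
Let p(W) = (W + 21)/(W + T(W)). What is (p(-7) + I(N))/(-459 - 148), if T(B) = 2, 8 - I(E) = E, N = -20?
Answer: -126/3035 ≈ -0.041516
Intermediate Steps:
I(E) = 8 - E
p(W) = (21 + W)/(2 + W) (p(W) = (W + 21)/(W + 2) = (21 + W)/(2 + W))
(p(-7) + I(N))/(-459 - 148) = ((21 - 7)/(2 - 7) + (8 - 1*(-20)))/(-459 - 148) = (14/(-5) + (8 + 20))/(-607) = (-1/5*14 + 28)*(-1/607) = (-14/5 + 28)*(-1/607) = (126/5)*(-1/607) = -126/3035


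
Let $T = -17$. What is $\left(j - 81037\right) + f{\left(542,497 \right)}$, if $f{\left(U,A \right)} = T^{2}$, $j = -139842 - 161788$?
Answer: $-382378$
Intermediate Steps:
$j = -301630$
$f{\left(U,A \right)} = 289$ ($f{\left(U,A \right)} = \left(-17\right)^{2} = 289$)
$\left(j - 81037\right) + f{\left(542,497 \right)} = \left(-301630 - 81037\right) + 289 = -382667 + 289 = -382378$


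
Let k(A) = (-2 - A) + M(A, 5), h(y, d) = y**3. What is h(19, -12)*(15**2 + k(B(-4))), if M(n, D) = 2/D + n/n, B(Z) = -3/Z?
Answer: 30680307/20 ≈ 1.5340e+6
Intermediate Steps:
M(n, D) = 1 + 2/D (M(n, D) = 2/D + 1 = 1 + 2/D)
k(A) = -3/5 - A (k(A) = (-2 - A) + (2 + 5)/5 = (-2 - A) + (1/5)*7 = (-2 - A) + 7/5 = -3/5 - A)
h(19, -12)*(15**2 + k(B(-4))) = 19**3*(15**2 + (-3/5 - (-3)/(-4))) = 6859*(225 + (-3/5 - (-3)*(-1)/4)) = 6859*(225 + (-3/5 - 1*3/4)) = 6859*(225 + (-3/5 - 3/4)) = 6859*(225 - 27/20) = 6859*(4473/20) = 30680307/20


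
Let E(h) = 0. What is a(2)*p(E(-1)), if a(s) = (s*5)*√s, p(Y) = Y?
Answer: 0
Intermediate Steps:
a(s) = 5*s^(3/2) (a(s) = (5*s)*√s = 5*s^(3/2))
a(2)*p(E(-1)) = (5*2^(3/2))*0 = (5*(2*√2))*0 = (10*√2)*0 = 0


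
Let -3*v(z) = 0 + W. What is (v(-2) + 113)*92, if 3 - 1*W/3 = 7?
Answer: 10764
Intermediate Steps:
W = -12 (W = 9 - 3*7 = 9 - 21 = -12)
v(z) = 4 (v(z) = -(0 - 12)/3 = -1/3*(-12) = 4)
(v(-2) + 113)*92 = (4 + 113)*92 = 117*92 = 10764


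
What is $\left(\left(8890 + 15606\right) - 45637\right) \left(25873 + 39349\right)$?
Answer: $-1378858302$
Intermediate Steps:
$\left(\left(8890 + 15606\right) - 45637\right) \left(25873 + 39349\right) = \left(24496 - 45637\right) 65222 = \left(-21141\right) 65222 = -1378858302$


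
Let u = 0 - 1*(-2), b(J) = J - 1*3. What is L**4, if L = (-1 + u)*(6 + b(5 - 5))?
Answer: 81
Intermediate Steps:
b(J) = -3 + J (b(J) = J - 3 = -3 + J)
u = 2 (u = 0 + 2 = 2)
L = 3 (L = (-1 + 2)*(6 + (-3 + (5 - 5))) = 1*(6 + (-3 + 0)) = 1*(6 - 3) = 1*3 = 3)
L**4 = 3**4 = 81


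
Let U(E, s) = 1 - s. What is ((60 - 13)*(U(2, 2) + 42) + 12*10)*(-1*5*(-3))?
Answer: 30705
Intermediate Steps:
((60 - 13)*(U(2, 2) + 42) + 12*10)*(-1*5*(-3)) = ((60 - 13)*((1 - 1*2) + 42) + 12*10)*(-1*5*(-3)) = (47*((1 - 2) + 42) + 120)*(-5*(-3)) = (47*(-1 + 42) + 120)*15 = (47*41 + 120)*15 = (1927 + 120)*15 = 2047*15 = 30705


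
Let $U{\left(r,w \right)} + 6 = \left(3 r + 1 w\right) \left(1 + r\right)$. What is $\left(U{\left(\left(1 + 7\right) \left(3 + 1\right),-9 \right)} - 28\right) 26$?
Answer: $73762$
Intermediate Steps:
$U{\left(r,w \right)} = -6 + \left(1 + r\right) \left(w + 3 r\right)$ ($U{\left(r,w \right)} = -6 + \left(3 r + 1 w\right) \left(1 + r\right) = -6 + \left(3 r + w\right) \left(1 + r\right) = -6 + \left(w + 3 r\right) \left(1 + r\right) = -6 + \left(1 + r\right) \left(w + 3 r\right)$)
$\left(U{\left(\left(1 + 7\right) \left(3 + 1\right),-9 \right)} - 28\right) 26 = \left(\left(-6 - 9 + 3 \left(1 + 7\right) \left(3 + 1\right) + 3 \left(\left(1 + 7\right) \left(3 + 1\right)\right)^{2} + \left(1 + 7\right) \left(3 + 1\right) \left(-9\right)\right) - 28\right) 26 = \left(\left(-6 - 9 + 3 \cdot 8 \cdot 4 + 3 \left(8 \cdot 4\right)^{2} + 8 \cdot 4 \left(-9\right)\right) - 28\right) 26 = \left(\left(-6 - 9 + 3 \cdot 32 + 3 \cdot 32^{2} + 32 \left(-9\right)\right) - 28\right) 26 = \left(\left(-6 - 9 + 96 + 3 \cdot 1024 - 288\right) - 28\right) 26 = \left(\left(-6 - 9 + 96 + 3072 - 288\right) - 28\right) 26 = \left(2865 - 28\right) 26 = 2837 \cdot 26 = 73762$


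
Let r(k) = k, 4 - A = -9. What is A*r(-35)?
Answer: -455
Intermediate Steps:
A = 13 (A = 4 - 1*(-9) = 4 + 9 = 13)
A*r(-35) = 13*(-35) = -455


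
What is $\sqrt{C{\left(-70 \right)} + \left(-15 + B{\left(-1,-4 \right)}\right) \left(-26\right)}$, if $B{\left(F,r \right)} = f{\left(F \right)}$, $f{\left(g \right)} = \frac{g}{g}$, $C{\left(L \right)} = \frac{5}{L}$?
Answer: $\frac{\sqrt{71330}}{14} \approx 19.077$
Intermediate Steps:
$f{\left(g \right)} = 1$
$B{\left(F,r \right)} = 1$
$\sqrt{C{\left(-70 \right)} + \left(-15 + B{\left(-1,-4 \right)}\right) \left(-26\right)} = \sqrt{\frac{5}{-70} + \left(-15 + 1\right) \left(-26\right)} = \sqrt{5 \left(- \frac{1}{70}\right) - -364} = \sqrt{- \frac{1}{14} + 364} = \sqrt{\frac{5095}{14}} = \frac{\sqrt{71330}}{14}$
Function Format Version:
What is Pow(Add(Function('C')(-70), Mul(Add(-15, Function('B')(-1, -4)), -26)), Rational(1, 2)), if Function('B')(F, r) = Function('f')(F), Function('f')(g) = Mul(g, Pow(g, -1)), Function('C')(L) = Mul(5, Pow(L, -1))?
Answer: Mul(Rational(1, 14), Pow(71330, Rational(1, 2))) ≈ 19.077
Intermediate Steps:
Function('f')(g) = 1
Function('B')(F, r) = 1
Pow(Add(Function('C')(-70), Mul(Add(-15, Function('B')(-1, -4)), -26)), Rational(1, 2)) = Pow(Add(Mul(5, Pow(-70, -1)), Mul(Add(-15, 1), -26)), Rational(1, 2)) = Pow(Add(Mul(5, Rational(-1, 70)), Mul(-14, -26)), Rational(1, 2)) = Pow(Add(Rational(-1, 14), 364), Rational(1, 2)) = Pow(Rational(5095, 14), Rational(1, 2)) = Mul(Rational(1, 14), Pow(71330, Rational(1, 2)))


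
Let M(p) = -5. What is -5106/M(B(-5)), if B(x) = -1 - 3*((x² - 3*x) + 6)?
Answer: 5106/5 ≈ 1021.2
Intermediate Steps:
B(x) = -19 - 3*x² + 9*x (B(x) = -1 - 3*(6 + x² - 3*x) = -1 + (-18 - 3*x² + 9*x) = -19 - 3*x² + 9*x)
-5106/M(B(-5)) = -5106/(-5) = -5106*(-⅕) = 5106/5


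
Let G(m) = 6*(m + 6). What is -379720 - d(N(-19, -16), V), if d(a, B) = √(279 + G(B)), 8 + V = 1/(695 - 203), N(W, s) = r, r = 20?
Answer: -379720 - √1795390/82 ≈ -3.7974e+5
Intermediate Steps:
G(m) = 36 + 6*m (G(m) = 6*(6 + m) = 36 + 6*m)
N(W, s) = 20
V = -3935/492 (V = -8 + 1/(695 - 203) = -8 + 1/492 = -3935/492 ≈ -7.9980)
d(a, B) = √(315 + 6*B) (d(a, B) = √(279 + (36 + 6*B)) = √(315 + 6*B))
-379720 - d(N(-19, -16), V) = -379720 - √(315 + 6*(-3935/492)) = -379720 - √(315 - 3935/82) = -379720 - √(21895/82) = -379720 - √1795390/82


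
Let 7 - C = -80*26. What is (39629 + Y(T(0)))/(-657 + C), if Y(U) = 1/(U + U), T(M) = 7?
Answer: 50437/1820 ≈ 27.713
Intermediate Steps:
C = 2087 (C = 7 - (-80)*26 = 7 - 1*(-2080) = 7 + 2080 = 2087)
Y(U) = 1/(2*U)
(39629 + Y(T(0)))/(-657 + C) = (39629 + (½)/7)/(-657 + 2087) = (39629 + (½)*(⅐))/1430 = (39629 + 1/14)*(1/1430) = (554807/14)*(1/1430) = 50437/1820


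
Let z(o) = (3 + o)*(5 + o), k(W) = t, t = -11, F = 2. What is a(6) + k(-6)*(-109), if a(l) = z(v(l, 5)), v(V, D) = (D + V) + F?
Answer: 1487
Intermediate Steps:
k(W) = -11
v(V, D) = 2 + D + V (v(V, D) = (D + V) + 2 = 2 + D + V)
a(l) = 71 + (7 + l)**2 + 8*l (a(l) = 15 + (2 + 5 + l)**2 + 8*(2 + 5 + l) = 15 + (7 + l)**2 + 8*(7 + l) = 15 + (7 + l)**2 + (56 + 8*l) = 71 + (7 + l)**2 + 8*l)
a(6) + k(-6)*(-109) = (120 + 6**2 + 22*6) - 11*(-109) = (120 + 36 + 132) + 1199 = 288 + 1199 = 1487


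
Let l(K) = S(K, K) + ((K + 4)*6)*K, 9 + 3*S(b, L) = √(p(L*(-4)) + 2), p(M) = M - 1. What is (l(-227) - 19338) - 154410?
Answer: 129975 + √101 ≈ 1.2999e+5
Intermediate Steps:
p(M) = -1 + M
S(b, L) = -3 + √(1 - 4*L)/3 (S(b, L) = -3 + √((-1 + L*(-4)) + 2)/3 = -3 + √((-1 - 4*L) + 2)/3 = -3 + √(1 - 4*L)/3)
l(K) = -3 + √(1 - 4*K)/3 + K*(24 + 6*K) (l(K) = (-3 + √(1 - 4*K)/3) + ((K + 4)*6)*K = (-3 + √(1 - 4*K)/3) + ((4 + K)*6)*K = (-3 + √(1 - 4*K)/3) + (24 + 6*K)*K = (-3 + √(1 - 4*K)/3) + K*(24 + 6*K) = -3 + √(1 - 4*K)/3 + K*(24 + 6*K))
(l(-227) - 19338) - 154410 = ((-3 + 6*(-227)² + 24*(-227) + √(1 - 4*(-227))/3) - 19338) - 154410 = ((-3 + 6*51529 - 5448 + √(1 + 908)/3) - 19338) - 154410 = ((-3 + 309174 - 5448 + √909/3) - 19338) - 154410 = ((-3 + 309174 - 5448 + (3*√101)/3) - 19338) - 154410 = ((-3 + 309174 - 5448 + √101) - 19338) - 154410 = ((303723 + √101) - 19338) - 154410 = (284385 + √101) - 154410 = 129975 + √101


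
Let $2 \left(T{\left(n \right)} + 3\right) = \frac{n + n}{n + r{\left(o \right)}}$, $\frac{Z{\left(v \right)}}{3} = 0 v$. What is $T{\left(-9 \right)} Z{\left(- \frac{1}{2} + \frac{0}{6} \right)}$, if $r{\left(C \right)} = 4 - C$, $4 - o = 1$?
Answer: $0$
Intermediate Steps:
$o = 3$ ($o = 4 - 1 = 3$)
$Z{\left(v \right)} = 0$ ($Z{\left(v \right)} = 3 \cdot 0 v = 3 \cdot 0 = 0$)
$T{\left(n \right)} = -3 + \frac{n}{1 + n}$ ($T{\left(n \right)} = -3 + \frac{\left(n + n\right) \frac{1}{n + \left(4 - 3\right)}}{2} = -3 + \frac{2 n \frac{1}{n + \left(4 - 3\right)}}{2} = -3 + \frac{2 n \frac{1}{n + 1}}{2} = -3 + \frac{2 n \frac{1}{1 + n}}{2} = -3 + \frac{n}{1 + n}$)
$T{\left(-9 \right)} Z{\left(- \frac{1}{2} + \frac{0}{6} \right)} = \frac{-3 - -18}{1 - 9} \cdot 0 = \frac{-3 + 18}{-8} \cdot 0 = \left(- \frac{1}{8}\right) 15 \cdot 0 = \left(- \frac{15}{8}\right) 0 = 0$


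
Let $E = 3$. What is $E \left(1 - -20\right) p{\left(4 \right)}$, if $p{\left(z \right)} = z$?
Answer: $252$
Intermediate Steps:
$E \left(1 - -20\right) p{\left(4 \right)} = 3 \left(1 - -20\right) 4 = 3 \left(1 + 20\right) 4 = 3 \cdot 21 \cdot 4 = 63 \cdot 4 = 252$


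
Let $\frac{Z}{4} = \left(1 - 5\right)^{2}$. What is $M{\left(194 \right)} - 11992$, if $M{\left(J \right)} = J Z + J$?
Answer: $618$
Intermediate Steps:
$Z = 64$ ($Z = 4 \left(1 - 5\right)^{2} = 4 \left(-4\right)^{2} = 4 \cdot 16 = 64$)
$M{\left(J \right)} = 65 J$ ($M{\left(J \right)} = J 64 + J = 64 J + J = 65 J$)
$M{\left(194 \right)} - 11992 = 65 \cdot 194 - 11992 = 12610 - 11992 = 618$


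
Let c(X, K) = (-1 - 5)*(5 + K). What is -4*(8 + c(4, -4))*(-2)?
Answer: 16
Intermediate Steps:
c(X, K) = -30 - 6*K (c(X, K) = -6*(5 + K) = -30 - 6*K)
-4*(8 + c(4, -4))*(-2) = -4*(8 + (-30 - 6*(-4)))*(-2) = -4*(8 + (-30 + 24))*(-2) = -4*(8 - 6)*(-2) = -8*(-2) = -4*(-4) = 16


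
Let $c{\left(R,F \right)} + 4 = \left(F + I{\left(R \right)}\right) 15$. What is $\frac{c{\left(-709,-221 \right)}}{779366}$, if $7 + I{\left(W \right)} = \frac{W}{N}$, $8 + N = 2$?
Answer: $- \frac{3303}{1558732} \approx -0.002119$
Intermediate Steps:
$N = -6$ ($N = -8 + 2 = -6$)
$I{\left(W \right)} = -7 - \frac{W}{6}$ ($I{\left(W \right)} = -7 + \frac{W}{-6} = -7 + W \left(- \frac{1}{6}\right) = -7 - \frac{W}{6}$)
$c{\left(R,F \right)} = -109 + 15 F - \frac{5 R}{2}$ ($c{\left(R,F \right)} = -4 + \left(F - \left(7 + \frac{R}{6}\right)\right) 15 = -4 + \left(-7 + F - \frac{R}{6}\right) 15 = -4 - \left(105 - 15 F + \frac{5 R}{2}\right) = -109 + 15 F - \frac{5 R}{2}$)
$\frac{c{\left(-709,-221 \right)}}{779366} = \frac{-109 + 15 \left(-221\right) - - \frac{3545}{2}}{779366} = \left(-109 - 3315 + \frac{3545}{2}\right) \frac{1}{779366} = \left(- \frac{3303}{2}\right) \frac{1}{779366} = - \frac{3303}{1558732}$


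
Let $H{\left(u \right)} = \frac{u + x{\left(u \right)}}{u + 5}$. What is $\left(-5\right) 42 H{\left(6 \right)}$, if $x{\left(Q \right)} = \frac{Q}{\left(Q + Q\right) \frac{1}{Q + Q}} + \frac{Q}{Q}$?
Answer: $- \frac{2730}{11} \approx -248.18$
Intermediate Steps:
$x{\left(Q \right)} = 1 + Q$ ($x{\left(Q \right)} = \frac{Q}{2 Q \frac{1}{2 Q}} + 1 = \frac{Q}{1} + 1 = Q 1 + 1 = Q + 1 = 1 + Q$)
$H{\left(u \right)} = \frac{1 + 2 u}{5 + u}$ ($H{\left(u \right)} = \frac{u + \left(1 + u\right)}{u + 5} = \frac{1 + 2 u}{5 + u}$)
$\left(-5\right) 42 H{\left(6 \right)} = \left(-5\right) 42 \frac{1 + 2 \cdot 6}{5 + 6} = - 210 \frac{1 + 12}{11} = - 210 \cdot \frac{1}{11} \cdot 13 = \left(-210\right) \frac{13}{11} = - \frac{2730}{11}$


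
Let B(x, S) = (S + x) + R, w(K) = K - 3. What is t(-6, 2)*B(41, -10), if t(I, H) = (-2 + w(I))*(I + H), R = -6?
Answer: 1100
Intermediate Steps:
w(K) = -3 + K
t(I, H) = (-5 + I)*(H + I) (t(I, H) = (-2 + (-3 + I))*(I + H) = (-5 + I)*(H + I))
B(x, S) = -6 + S + x (B(x, S) = (S + x) - 6 = -6 + S + x)
t(-6, 2)*B(41, -10) = ((-6)² - 5*2 - 5*(-6) + 2*(-6))*(-6 - 10 + 41) = (36 - 10 + 30 - 12)*25 = 44*25 = 1100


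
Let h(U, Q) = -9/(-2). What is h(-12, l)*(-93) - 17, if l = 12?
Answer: -871/2 ≈ -435.50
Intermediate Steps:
h(U, Q) = 9/2 (h(U, Q) = -9*(-½) = 9/2)
h(-12, l)*(-93) - 17 = (9/2)*(-93) - 17 = -837/2 - 17 = -871/2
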